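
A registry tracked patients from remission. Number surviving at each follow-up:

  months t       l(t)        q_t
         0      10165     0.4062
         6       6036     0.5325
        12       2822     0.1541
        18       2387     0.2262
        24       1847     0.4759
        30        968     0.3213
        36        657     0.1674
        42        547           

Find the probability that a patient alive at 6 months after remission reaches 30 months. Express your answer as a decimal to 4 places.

The conditional survival probability is l(30)/l(6) = 968/6036 = 0.160371.

0.1604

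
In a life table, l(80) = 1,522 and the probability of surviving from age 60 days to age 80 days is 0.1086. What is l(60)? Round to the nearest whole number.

14015

l(60) = l(80) / p = 1,522 / 0.1086 = 14015.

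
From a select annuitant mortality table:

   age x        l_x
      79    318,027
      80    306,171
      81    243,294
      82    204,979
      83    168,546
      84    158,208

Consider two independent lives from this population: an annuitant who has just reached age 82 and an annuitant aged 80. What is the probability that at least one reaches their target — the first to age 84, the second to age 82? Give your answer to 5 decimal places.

0.92459

p₁ = l_84/l_82 = 158,208/204,979 = 0.771825; p₂ = l_82/l_80 = 204,979/306,171 = 0.669492.
P(at least one) = 1 − (1−p₁)(1−p₂) = 1 − 0.228175 × 0.330508 = 0.924586.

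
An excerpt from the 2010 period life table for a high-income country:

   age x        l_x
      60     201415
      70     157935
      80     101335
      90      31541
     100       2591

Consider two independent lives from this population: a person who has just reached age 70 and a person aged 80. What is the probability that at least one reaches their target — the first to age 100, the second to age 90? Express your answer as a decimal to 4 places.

0.3226

p₁ = l_100/l_70 = 2591/157935 = 0.016405; p₂ = l_90/l_80 = 31541/101335 = 0.311255.
P(at least one) = 1 − (1−p₁)(1−p₂) = 1 − 0.983595 × 0.688745 = 0.322554.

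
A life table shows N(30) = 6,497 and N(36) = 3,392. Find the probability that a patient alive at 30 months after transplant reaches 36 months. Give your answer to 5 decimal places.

0.52209

The conditional survival probability is N(36)/N(30) = 3,392/6,497 = 0.522087.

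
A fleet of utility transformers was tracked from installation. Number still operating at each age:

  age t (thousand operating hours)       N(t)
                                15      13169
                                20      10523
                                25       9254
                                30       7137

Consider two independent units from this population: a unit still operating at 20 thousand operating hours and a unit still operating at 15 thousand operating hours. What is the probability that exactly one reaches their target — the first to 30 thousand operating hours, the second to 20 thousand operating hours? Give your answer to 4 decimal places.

0.3934

p₁ = N(30)/N(20) = 7137/10523 = 0.678229; p₂ = N(20)/N(15) = 10523/13169 = 0.799074.
P(exactly one) = p₁(1−p₂) + (1−p₁)p₂ = 0.136274 + 0.257119 = 0.393393.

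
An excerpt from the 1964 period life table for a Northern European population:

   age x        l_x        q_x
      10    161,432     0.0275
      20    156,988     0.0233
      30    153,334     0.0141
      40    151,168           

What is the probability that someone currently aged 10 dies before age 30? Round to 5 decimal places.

P(die before 30 | alive at 10) = 1 − l_30/l_10 = 1 − 153,334/161,432 = (8,098)/161,432 = 0.050164.

0.05016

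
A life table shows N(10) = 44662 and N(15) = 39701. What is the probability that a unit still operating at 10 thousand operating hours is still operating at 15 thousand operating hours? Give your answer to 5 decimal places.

0.88892

The conditional survival probability is N(15)/N(10) = 39701/44662 = 0.888921.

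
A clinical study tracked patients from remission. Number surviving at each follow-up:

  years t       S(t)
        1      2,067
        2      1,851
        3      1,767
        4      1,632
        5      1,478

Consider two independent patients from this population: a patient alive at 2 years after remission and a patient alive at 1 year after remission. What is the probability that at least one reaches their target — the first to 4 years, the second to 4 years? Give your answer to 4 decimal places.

0.9751

p₁ = S(4)/S(2) = 1,632/1,851 = 0.881686; p₂ = S(4)/S(1) = 1,632/2,067 = 0.789550.
P(at least one) = 1 − (1−p₁)(1−p₂) = 1 − 0.118314 × 0.210450 = 0.975101.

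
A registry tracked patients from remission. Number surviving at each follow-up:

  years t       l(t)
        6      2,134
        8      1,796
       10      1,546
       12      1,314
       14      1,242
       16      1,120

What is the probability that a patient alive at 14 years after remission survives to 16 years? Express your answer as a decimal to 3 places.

The conditional survival probability is l(16)/l(14) = 1,120/1,242 = 0.901771.

0.902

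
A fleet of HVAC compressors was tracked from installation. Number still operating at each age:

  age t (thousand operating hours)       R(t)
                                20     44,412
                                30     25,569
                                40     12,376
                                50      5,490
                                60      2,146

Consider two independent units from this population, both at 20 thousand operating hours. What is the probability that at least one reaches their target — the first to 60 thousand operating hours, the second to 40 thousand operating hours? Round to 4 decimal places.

0.3135

p₁ = R(60)/R(20) = 2,146/44,412 = 0.048320; p₂ = R(40)/R(20) = 12,376/44,412 = 0.278663.
P(at least one) = 1 − (1−p₁)(1−p₂) = 1 − 0.951680 × 0.721337 = 0.313518.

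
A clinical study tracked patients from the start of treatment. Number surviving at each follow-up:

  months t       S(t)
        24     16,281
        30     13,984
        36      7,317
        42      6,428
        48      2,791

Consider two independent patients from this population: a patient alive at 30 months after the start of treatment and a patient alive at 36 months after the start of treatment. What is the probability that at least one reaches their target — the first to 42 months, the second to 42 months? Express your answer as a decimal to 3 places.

p₁ = S(42)/S(30) = 6,428/13,984 = 0.459668; p₂ = S(42)/S(36) = 6,428/7,317 = 0.878502.
P(at least one) = 1 − (1−p₁)(1−p₂) = 1 − 0.540332 × 0.121498 = 0.934351.

0.934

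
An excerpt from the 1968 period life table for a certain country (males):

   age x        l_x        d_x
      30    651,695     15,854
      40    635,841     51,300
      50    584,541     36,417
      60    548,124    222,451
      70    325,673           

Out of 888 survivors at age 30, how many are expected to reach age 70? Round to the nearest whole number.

444

The relevant probability is 325,673/651,695 = 0.499732.
Expected number = 888 × 0.499732 = 444.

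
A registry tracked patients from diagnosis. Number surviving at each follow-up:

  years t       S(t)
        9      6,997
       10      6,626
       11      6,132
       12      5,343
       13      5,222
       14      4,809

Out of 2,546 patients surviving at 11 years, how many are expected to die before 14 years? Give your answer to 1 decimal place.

The relevant probability is 1 − 4,809/6,132 = 0.215753.
Expected number = 2,546 × 0.215753 = 549.3.

549.3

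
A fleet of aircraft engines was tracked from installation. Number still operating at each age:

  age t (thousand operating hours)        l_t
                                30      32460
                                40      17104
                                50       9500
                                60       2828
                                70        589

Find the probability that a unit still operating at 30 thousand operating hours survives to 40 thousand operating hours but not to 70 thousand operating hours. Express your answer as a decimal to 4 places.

This is the probability of reaching 40 but not 70, conditional on being operational at 30: (l_40 − l_70) / l_30.
= (17104 − 589) / 32460 = 16515 / 32460 = 0.508780.

0.5088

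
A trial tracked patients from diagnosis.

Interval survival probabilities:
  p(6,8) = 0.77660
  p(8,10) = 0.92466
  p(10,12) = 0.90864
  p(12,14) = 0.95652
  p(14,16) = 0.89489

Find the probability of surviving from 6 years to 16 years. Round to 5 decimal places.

0.55852

The overall survival probability is 0.77660 × 0.92466 × 0.90864 × 0.95652 × 0.89489.
= 0.558515.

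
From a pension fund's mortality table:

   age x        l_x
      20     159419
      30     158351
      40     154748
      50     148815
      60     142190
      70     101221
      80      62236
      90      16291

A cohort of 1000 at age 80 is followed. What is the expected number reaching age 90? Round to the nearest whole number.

262

The relevant probability is 16291/62236 = 0.261762.
Expected number = 1000 × 0.261762 = 262.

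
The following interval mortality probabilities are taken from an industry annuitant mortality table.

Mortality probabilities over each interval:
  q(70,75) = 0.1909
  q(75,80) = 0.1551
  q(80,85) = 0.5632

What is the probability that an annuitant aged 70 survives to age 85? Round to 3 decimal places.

0.299

Chaining the interval survival probabilities: (1 − 0.1909) × (1 − 0.1551) × (1 − 0.5632).
= 0.8091 × 0.8449 × 0.4368 = 0.298600.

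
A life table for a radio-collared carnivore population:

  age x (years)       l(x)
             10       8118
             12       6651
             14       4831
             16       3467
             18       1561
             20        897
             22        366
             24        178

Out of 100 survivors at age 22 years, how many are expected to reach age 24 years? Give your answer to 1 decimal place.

The relevant probability is 178/366 = 0.486339.
Expected number = 100 × 0.486339 = 48.6.

48.6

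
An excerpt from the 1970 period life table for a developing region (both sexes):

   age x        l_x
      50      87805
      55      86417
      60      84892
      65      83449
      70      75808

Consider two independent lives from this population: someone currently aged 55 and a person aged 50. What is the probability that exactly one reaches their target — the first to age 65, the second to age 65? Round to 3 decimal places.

p₁ = l_65/l_55 = 83449/86417 = 0.965655; p₂ = l_65/l_50 = 83449/87805 = 0.950390.
P(exactly one) = p₁(1−p₂) + (1−p₁)p₂ = 0.047906 + 0.032641 = 0.080547.

0.081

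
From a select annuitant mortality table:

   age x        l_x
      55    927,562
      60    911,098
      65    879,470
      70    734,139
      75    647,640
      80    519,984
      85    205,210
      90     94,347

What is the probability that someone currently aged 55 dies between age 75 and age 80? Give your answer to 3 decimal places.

0.138

This is the probability of reaching 75 but not 80, conditional on being alive at 55: (l_75 − l_80) / l_55.
= (647,640 − 519,984) / 927,562 = 127,656 / 927,562 = 0.137625.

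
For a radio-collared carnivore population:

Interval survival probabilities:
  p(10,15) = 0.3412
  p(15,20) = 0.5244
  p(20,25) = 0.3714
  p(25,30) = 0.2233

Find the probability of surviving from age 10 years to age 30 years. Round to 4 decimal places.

0.0148

Survival from 10 to 30 is the product of surviving each interval: 0.3412 × 0.5244 × 0.3714 × 0.2233.
= 0.014839.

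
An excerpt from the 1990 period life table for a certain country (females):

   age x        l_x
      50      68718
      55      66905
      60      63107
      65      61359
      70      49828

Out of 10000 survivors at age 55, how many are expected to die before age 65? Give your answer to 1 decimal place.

828.9

The relevant probability is 1 − 61359/66905 = 0.082894.
Expected number = 10000 × 0.082894 = 828.9.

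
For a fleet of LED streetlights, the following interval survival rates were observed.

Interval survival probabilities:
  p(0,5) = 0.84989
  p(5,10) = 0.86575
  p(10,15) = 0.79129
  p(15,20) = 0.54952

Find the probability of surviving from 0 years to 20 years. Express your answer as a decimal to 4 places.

0.3199

P(survive 0→20) = 0.84989 × 0.86575 × 0.79129 × 0.54952.
= 0.319944.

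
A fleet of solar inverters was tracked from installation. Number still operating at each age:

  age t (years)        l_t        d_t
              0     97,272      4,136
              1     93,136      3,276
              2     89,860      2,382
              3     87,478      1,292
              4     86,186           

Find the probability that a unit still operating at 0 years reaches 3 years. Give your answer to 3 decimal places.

0.899

The conditional survival probability is l_3/l_0 = 87,478/97,272 = 0.899313.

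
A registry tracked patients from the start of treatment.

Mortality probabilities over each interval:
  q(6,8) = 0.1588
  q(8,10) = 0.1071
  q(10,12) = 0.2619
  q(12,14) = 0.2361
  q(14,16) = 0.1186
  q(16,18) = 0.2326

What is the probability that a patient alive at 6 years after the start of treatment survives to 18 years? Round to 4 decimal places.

The overall survival probability is (1 − 0.1588) × (1 − 0.1071) × (1 − 0.2619) × (1 − 0.2361) × (1 − 0.1186) × (1 − 0.2326).
= 0.8412 × 0.8929 × 0.7381 × 0.7639 × 0.8814 × 0.7674 = 0.286450.

0.2864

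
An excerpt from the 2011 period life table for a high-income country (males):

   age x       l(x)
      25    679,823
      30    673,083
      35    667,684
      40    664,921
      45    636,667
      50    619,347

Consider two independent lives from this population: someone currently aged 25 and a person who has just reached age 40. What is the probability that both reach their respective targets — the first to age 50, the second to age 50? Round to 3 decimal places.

0.849

p₁ = l(50)/l(25) = 619,347/679,823 = 0.911042; p₂ = l(50)/l(40) = 619,347/664,921 = 0.931460.
P(both) = p₁ × p₂ = 0.911042 × 0.931460 = 0.848599.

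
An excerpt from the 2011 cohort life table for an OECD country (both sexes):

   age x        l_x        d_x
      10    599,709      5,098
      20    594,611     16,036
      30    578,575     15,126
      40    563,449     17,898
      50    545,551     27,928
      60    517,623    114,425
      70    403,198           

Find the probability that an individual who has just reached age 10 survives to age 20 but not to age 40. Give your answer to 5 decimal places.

0.05196

We want 10|20q10 = (l_20 − l_40)/l_10.
This is the probability of reaching 20 but not 40, conditional on being alive at 10: (l_20 − l_40) / l_10.
= (594,611 − 563,449) / 599,709 = 31,162 / 599,709 = 0.051962.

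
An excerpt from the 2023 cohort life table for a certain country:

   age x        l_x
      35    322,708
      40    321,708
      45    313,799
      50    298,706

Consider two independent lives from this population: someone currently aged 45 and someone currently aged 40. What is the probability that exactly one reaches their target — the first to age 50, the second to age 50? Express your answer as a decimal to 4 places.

p₁ = l_50/l_45 = 298,706/313,799 = 0.951902; p₂ = l_50/l_40 = 298,706/321,708 = 0.928500.
P(exactly one) = p₁(1−p₂) + (1−p₁)p₂ = 0.068061 + 0.044659 = 0.112720.

0.1127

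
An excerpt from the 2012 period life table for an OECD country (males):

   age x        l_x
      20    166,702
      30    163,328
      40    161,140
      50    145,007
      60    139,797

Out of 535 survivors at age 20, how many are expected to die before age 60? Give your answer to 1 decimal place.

86.3

The relevant probability is 1 − 139,797/166,702 = 0.161396.
Expected number = 535 × 0.161396 = 86.3.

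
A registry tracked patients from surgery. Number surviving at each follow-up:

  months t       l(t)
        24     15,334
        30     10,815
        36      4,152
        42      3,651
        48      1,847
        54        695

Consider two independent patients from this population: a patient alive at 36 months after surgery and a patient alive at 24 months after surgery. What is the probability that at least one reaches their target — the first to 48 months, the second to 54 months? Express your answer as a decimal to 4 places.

0.4700

p₁ = l(48)/l(36) = 1,847/4,152 = 0.444846; p₂ = l(54)/l(24) = 695/15,334 = 0.045324.
P(at least one) = 1 − (1−p₁)(1−p₂) = 1 − 0.555154 × 0.954676 = 0.470008.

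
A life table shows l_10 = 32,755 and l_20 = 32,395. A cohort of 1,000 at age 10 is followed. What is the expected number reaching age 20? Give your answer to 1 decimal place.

The relevant probability is 32,395/32,755 = 0.989009.
Expected number = 1,000 × 0.989009 = 989.0.

989.0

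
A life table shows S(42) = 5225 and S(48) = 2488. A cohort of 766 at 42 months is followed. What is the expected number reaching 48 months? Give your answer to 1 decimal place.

The relevant probability is 2488/5225 = 0.476172.
Expected number = 766 × 0.476172 = 364.7.

364.7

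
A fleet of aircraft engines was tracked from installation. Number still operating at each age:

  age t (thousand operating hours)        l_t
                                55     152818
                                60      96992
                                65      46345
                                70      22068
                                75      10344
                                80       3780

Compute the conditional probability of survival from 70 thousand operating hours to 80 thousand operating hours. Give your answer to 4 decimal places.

The conditional survival probability is l_80/l_70 = 3780/22068 = 0.171289.

0.1713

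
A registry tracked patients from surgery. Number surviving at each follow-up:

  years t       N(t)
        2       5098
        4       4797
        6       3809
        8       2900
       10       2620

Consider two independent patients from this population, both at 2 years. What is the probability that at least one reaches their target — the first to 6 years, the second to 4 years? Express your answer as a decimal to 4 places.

p₁ = N(6)/N(2) = 3809/5098 = 0.747156; p₂ = N(4)/N(2) = 4797/5098 = 0.940957.
P(at least one) = 1 − (1−p₁)(1−p₂) = 1 − 0.252844 × 0.059043 = 0.985071.

0.9851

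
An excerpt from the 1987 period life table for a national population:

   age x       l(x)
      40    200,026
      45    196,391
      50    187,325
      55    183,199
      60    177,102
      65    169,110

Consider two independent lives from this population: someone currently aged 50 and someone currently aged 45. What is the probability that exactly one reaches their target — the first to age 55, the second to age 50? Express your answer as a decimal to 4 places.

0.0662

p₁ = l(55)/l(50) = 183,199/187,325 = 0.977974; p₂ = l(50)/l(45) = 187,325/196,391 = 0.953837.
P(exactly one) = p₁(1−p₂) + (1−p₁)p₂ = 0.045146 + 0.021009 = 0.066155.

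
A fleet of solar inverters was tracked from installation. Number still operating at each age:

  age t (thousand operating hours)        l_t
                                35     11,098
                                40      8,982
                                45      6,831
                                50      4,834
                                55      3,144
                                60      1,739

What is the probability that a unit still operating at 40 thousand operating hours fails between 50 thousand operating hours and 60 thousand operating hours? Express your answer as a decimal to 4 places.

0.3446

This is the probability of reaching 50 but not 60, conditional on being operational at 40: (l_50 − l_60) / l_40.
= (4,834 − 1,739) / 8,982 = 3,095 / 8,982 = 0.344578.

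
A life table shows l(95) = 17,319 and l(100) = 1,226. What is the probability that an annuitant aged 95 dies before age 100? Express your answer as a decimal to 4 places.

P(die before 100 | alive at 95) = 1 − l(100)/l(95) = 1 − 1,226/17,319 = (16,093)/17,319 = 0.929211.

0.9292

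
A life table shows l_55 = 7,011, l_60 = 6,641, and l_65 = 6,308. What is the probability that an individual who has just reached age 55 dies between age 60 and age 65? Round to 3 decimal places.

We want 5|5q55 = (l_60 − l_65)/l_55.
This is the probability of reaching 60 but not 65, conditional on being alive at 55: (l_60 − l_65) / l_55.
= (6,641 − 6,308) / 7,011 = 333 / 7,011 = 0.047497.

0.047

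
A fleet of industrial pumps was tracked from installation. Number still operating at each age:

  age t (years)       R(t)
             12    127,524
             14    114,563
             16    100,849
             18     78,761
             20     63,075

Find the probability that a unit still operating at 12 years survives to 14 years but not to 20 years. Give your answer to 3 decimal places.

This is the probability of reaching 14 but not 20, conditional on being operational at 12: (R(14) − R(20)) / R(12).
= (114,563 − 63,075) / 127,524 = 51,488 / 127,524 = 0.403751.

0.404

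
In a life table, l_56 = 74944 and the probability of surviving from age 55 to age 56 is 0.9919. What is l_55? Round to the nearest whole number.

75556

l_55 = l_56 / p = 74944 / 0.9919 = 75556.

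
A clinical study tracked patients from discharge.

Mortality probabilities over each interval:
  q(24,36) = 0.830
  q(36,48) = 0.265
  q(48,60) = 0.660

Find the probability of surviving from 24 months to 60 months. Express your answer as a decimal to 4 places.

Survival from 24 to 60 is the product of surviving each interval: (1 − 0.830) × (1 − 0.265) × (1 − 0.660).
= 0.170 × 0.735 × 0.340 = 0.042483.

0.0425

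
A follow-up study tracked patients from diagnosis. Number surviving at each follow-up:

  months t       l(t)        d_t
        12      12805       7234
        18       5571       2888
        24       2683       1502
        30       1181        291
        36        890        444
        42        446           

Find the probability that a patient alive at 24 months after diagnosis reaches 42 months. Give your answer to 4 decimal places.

The conditional survival probability is l(42)/l(24) = 446/2683 = 0.166232.

0.1662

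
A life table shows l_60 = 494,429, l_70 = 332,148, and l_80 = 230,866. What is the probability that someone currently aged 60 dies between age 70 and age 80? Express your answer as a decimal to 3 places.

0.205

We want 10|10q60 = (l_70 − l_80)/l_60.
This is the probability of reaching 70 but not 80, conditional on being alive at 60: (l_70 − l_80) / l_60.
= (332,148 − 230,866) / 494,429 = 101,282 / 494,429 = 0.204846.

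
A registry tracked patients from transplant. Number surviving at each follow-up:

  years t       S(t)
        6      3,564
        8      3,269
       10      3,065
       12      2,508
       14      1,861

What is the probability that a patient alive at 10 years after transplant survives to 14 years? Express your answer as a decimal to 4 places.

The conditional survival probability is S(14)/S(10) = 1,861/3,065 = 0.607178.

0.6072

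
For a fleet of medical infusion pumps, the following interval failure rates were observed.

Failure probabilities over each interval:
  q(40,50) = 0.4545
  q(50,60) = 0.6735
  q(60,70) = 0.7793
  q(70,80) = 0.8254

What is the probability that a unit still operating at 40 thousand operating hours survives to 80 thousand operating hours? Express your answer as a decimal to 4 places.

The overall survival probability is (1 − 0.4545) × (1 − 0.6735) × (1 − 0.7793) × (1 − 0.8254).
= 0.5455 × 0.3265 × 0.2207 × 0.1746 = 0.006863.

0.0069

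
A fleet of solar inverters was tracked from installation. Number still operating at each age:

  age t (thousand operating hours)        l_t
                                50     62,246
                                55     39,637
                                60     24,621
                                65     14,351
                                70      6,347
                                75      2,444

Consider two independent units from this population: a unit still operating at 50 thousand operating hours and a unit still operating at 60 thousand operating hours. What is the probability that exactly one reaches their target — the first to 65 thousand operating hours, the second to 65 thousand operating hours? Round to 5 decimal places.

p₁ = l_65/l_50 = 14,351/62,246 = 0.230553; p₂ = l_65/l_60 = 14,351/24,621 = 0.582876.
P(exactly one) = p₁(1−p₂) + (1−p₁)p₂ = 0.096169 + 0.448492 = 0.544661.

0.54466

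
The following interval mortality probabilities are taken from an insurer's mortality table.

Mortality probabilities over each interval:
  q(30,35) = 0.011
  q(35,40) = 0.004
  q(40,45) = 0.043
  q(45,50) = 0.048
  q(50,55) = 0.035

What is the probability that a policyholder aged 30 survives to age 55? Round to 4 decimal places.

0.8660

Survival from 30 to 55 is the product of surviving each interval: (1 − 0.011) × (1 − 0.004) × (1 − 0.043) × (1 − 0.048) × (1 − 0.035).
= 0.989 × 0.996 × 0.957 × 0.952 × 0.965 = 0.866028.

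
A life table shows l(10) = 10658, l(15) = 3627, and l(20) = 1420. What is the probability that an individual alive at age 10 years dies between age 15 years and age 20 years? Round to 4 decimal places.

This is the probability of reaching 15 but not 20, conditional on being alive at 10: (l(15) − l(20)) / l(10).
= (3627 − 1420) / 10658 = 2207 / 10658 = 0.207074.

0.2071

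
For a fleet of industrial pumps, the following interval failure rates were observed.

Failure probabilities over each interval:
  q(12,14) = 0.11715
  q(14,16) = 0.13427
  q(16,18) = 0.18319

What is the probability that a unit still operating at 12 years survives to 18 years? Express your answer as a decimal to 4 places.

0.6243

Survival from 12 to 18 is the product of surviving each interval: (1 − 0.11715) × (1 − 0.13427) × (1 − 0.18319).
= 0.88285 × 0.86573 × 0.81681 = 0.624296.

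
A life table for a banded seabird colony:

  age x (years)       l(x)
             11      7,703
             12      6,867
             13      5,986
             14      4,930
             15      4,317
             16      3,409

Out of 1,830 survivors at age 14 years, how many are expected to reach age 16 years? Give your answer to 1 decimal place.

The relevant probability is 3,409/4,930 = 0.691481.
Expected number = 1,830 × 0.691481 = 1265.4.

1265.4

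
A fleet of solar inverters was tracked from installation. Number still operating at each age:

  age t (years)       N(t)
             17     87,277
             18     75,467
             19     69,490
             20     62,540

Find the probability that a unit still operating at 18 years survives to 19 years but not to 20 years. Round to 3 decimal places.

0.092

This is the probability of reaching 19 but not 20, conditional on being operational at 18: (N(19) − N(20)) / N(18).
= (69,490 − 62,540) / 75,467 = 6,950 / 75,467 = 0.092093.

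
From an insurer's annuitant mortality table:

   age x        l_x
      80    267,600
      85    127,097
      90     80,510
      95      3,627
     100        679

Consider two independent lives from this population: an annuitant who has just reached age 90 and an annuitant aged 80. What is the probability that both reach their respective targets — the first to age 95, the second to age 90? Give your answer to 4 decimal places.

p₁ = l_95/l_90 = 3,627/80,510 = 0.045050; p₂ = l_90/l_80 = 80,510/267,600 = 0.300859.
P(both) = p₁ × p₂ = 0.045050 × 0.300859 = 0.013554.

0.0136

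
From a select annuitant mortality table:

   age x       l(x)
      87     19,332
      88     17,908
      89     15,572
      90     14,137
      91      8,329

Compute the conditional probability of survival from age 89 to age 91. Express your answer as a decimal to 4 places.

0.5349

The conditional survival probability is l(91)/l(89) = 8,329/15,572 = 0.534870.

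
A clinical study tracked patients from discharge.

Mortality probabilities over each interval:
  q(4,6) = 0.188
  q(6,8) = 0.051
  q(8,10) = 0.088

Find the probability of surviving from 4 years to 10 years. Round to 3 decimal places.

Survival from 4 to 10 is the product of surviving each interval: (1 − 0.188) × (1 − 0.051) × (1 − 0.088).
= 0.812 × 0.949 × 0.912 = 0.702776.

0.703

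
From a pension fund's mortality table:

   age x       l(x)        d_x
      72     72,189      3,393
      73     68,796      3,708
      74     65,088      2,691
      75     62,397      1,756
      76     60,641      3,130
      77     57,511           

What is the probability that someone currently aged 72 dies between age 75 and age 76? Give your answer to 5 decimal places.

0.02433

This is the probability of reaching 75 but not 76, conditional on being alive at 72: (l(75) − l(76)) / l(72).
= (62,397 − 60,641) / 72,189 = 1,756 / 72,189 = 0.024325.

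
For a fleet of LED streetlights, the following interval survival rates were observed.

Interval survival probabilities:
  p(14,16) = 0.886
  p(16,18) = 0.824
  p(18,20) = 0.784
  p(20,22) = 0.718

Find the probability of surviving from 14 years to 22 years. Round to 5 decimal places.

0.41096

The overall survival probability is 0.886 × 0.824 × 0.784 × 0.718.
= 0.410962.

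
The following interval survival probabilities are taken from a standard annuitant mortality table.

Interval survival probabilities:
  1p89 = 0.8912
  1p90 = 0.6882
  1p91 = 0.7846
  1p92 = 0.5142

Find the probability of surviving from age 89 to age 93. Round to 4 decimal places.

Survival from 89 to 93 is the product of surviving each interval: 0.8912 × 0.6882 × 0.7846 × 0.5142.
= 0.247440.

0.2474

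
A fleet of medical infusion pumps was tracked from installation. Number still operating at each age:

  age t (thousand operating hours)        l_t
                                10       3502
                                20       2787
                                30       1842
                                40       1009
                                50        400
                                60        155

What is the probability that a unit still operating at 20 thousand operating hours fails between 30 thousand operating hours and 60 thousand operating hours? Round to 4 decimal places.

0.6053

This is the probability of reaching 30 but not 60, conditional on being operational at 20: (l_30 − l_60) / l_20.
= (1842 − 155) / 2787 = 1687 / 2787 = 0.605310.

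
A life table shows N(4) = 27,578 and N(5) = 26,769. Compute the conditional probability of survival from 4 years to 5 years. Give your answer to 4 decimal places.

The conditional survival probability is N(5)/N(4) = 26,769/27,578 = 0.970665.

0.9707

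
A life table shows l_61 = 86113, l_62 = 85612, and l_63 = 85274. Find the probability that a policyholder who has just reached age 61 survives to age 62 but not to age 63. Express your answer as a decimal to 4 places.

We want 1|1q61 = (l_62 − l_63)/l_61.
This is the probability of reaching 62 but not 63, conditional on being alive at 61: (l_62 − l_63) / l_61.
= (85612 − 85274) / 86113 = 338 / 86113 = 0.003925.

0.0039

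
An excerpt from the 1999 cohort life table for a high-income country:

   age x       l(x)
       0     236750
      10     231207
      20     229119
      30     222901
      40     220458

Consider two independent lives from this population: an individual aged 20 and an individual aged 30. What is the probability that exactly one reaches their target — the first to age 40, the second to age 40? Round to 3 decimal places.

p₁ = l(40)/l(20) = 220458/229119 = 0.962199; p₂ = l(40)/l(30) = 220458/222901 = 0.989040.
P(exactly one) = p₁(1−p₂) + (1−p₁)p₂ = 0.010546 + 0.037387 = 0.047932.

0.048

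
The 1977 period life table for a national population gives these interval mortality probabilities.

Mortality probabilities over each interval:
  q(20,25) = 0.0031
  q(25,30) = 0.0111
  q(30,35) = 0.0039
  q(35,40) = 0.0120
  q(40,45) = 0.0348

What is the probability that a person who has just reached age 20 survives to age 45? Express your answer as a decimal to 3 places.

0.936

The overall survival probability is (1 − 0.0031) × (1 − 0.0111) × (1 − 0.0039) × (1 − 0.0120) × (1 − 0.0348).
= 0.9969 × 0.9889 × 0.9961 × 0.9880 × 0.9652 = 0.936443.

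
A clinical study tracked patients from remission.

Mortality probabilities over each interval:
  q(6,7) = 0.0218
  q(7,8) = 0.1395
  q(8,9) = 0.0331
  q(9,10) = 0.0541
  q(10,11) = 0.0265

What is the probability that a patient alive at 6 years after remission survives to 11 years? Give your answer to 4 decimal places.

The overall survival probability is (1 − 0.0218) × (1 − 0.1395) × (1 − 0.0331) × (1 − 0.0541) × (1 − 0.0265).
= 0.9782 × 0.8605 × 0.9669 × 0.9459 × 0.9735 = 0.749448.

0.7494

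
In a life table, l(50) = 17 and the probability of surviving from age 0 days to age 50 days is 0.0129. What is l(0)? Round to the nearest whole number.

l(0) = l(50) / p = 17 / 0.0129 = 1318.

1318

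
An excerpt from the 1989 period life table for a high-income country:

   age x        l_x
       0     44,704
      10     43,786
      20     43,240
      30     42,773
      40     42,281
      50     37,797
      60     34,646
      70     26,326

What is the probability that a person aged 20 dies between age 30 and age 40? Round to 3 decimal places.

0.011

We want 10|10q20 = (l_30 − l_40)/l_20.
This is the probability of reaching 30 but not 40, conditional on being alive at 20: (l_30 − l_40) / l_20.
= (42,773 − 42,281) / 43,240 = 492 / 43,240 = 0.011378.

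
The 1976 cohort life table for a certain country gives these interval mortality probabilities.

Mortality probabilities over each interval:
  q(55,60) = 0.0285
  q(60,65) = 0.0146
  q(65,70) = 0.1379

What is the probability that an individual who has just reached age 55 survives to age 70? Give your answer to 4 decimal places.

Survival from 55 to 70 is the product of surviving each interval: (1 − 0.0285) × (1 − 0.0146) × (1 − 0.1379).
= 0.9715 × 0.9854 × 0.8621 = 0.825302.

0.8253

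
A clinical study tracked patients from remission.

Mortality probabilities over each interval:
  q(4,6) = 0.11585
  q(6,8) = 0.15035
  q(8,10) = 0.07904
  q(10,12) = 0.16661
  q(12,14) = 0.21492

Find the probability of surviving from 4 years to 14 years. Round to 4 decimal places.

The overall survival probability is (1 − 0.11585) × (1 − 0.15035) × (1 − 0.07904) × (1 − 0.16661) × (1 − 0.21492).
= 0.88415 × 0.84965 × 0.92096 × 0.83339 × 0.78508 = 0.452657.

0.4527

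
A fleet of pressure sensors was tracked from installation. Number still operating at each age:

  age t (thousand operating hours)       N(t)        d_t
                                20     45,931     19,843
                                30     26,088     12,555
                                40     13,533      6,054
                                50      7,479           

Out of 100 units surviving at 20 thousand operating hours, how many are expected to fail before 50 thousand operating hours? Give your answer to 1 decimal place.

83.7

The relevant probability is 1 − 7,479/45,931 = 0.837169.
Expected number = 100 × 0.837169 = 83.7.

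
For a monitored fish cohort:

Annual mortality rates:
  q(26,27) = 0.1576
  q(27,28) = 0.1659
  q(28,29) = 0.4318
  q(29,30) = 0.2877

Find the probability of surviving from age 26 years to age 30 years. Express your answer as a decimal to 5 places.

0.28438

Survival from 26 to 30 is the product of surviving each interval: (1 − 0.1576) × (1 − 0.1659) × (1 − 0.4318) × (1 − 0.2877).
= 0.8424 × 0.8341 × 0.5682 × 0.7123 = 0.284381.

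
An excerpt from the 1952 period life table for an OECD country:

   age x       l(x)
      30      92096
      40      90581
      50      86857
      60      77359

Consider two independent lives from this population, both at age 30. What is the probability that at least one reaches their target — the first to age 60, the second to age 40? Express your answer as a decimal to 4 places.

0.9974

p₁ = l(60)/l(30) = 77359/92096 = 0.839982; p₂ = l(40)/l(30) = 90581/92096 = 0.983550.
P(at least one) = 1 − (1−p₁)(1−p₂) = 1 − 0.160018 × 0.016450 = 0.997368.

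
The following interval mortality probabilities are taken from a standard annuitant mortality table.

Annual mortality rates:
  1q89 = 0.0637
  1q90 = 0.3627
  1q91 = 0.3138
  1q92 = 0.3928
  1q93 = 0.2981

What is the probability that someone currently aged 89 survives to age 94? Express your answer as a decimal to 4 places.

Chaining the interval survival probabilities: (1 − 0.0637) × (1 − 0.3627) × (1 − 0.3138) × (1 − 0.3928) × (1 − 0.2981).
= 0.9363 × 0.6373 × 0.6862 × 0.6072 × 0.7019 = 0.174509.

0.1745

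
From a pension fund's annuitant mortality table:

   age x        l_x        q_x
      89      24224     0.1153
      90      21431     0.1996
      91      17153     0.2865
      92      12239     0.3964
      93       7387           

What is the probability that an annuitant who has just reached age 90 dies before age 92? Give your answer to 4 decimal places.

P(die before 92 | alive at 90) = 1 − l_92/l_90 = 1 − 12239/21431 = (9192)/21431 = 0.428911.

0.4289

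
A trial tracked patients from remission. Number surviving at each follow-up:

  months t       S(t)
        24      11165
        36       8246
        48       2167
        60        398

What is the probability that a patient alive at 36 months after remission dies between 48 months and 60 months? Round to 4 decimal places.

This is the probability of reaching 48 but not 60, conditional on being alive at 36: (S(48) − S(60)) / S(36).
= (2167 − 398) / 8246 = 1769 / 8246 = 0.214528.

0.2145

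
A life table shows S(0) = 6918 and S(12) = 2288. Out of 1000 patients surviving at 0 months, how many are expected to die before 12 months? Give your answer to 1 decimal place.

669.3

The relevant probability is 1 − 2288/6918 = 0.669269.
Expected number = 1000 × 0.669269 = 669.3.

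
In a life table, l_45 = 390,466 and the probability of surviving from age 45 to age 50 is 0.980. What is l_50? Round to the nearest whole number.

l_50 = l_45 × p = 390,466 × 0.980 = 382657.

382657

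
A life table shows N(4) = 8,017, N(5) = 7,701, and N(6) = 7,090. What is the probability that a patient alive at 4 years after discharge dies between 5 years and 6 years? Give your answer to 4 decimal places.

0.0762

This is the probability of reaching 5 but not 6, conditional on being alive at 4: (N(5) − N(6)) / N(4).
= (7,701 − 7,090) / 8,017 = 611 / 8,017 = 0.076213.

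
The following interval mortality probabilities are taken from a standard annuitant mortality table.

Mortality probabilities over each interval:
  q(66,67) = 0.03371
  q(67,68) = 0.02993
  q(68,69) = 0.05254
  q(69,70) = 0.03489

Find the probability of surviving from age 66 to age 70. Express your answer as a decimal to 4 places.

Chaining the interval survival probabilities: (1 − 0.03371) × (1 − 0.02993) × (1 − 0.05254) × (1 − 0.03489).
= 0.96629 × 0.97007 × 0.94746 × 0.96511 = 0.857133.

0.8571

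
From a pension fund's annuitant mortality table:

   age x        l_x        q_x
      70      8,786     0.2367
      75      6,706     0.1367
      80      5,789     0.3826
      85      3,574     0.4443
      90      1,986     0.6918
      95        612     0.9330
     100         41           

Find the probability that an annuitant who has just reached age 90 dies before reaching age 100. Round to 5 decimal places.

P(die before 100 | alive at 90) = 1 − l_100/l_90 = 1 − 41/1,986 = (1,945)/1,986 = 0.979355.

0.97936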